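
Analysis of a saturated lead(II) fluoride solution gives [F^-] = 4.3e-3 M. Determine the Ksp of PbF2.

PbF2(s) ⇌ Pb^2+(aq) + 2 F^-(aq)
Stoichiometry gives [Pb^2+] = (1/2)[F^-] = 2.15 × 10^-3 M.
Ksp = [Pb^2+][F^-]^2
Ksp = 2.15 × 10^-3 × (4.3 × 10^-3)^2 = 4.0 × 10^-8

Ksp = 4.0 × 10^-8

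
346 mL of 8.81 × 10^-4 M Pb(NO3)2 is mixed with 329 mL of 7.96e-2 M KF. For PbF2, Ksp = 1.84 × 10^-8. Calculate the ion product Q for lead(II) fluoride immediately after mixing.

Total volume = 346 + 329 = 675 mL.
[Pb^2+] = 8.81 × 10^-4 × (346/675) = 4.516 × 10^-4 M
[F^-] = 7.96 × 10^-2 × (329/675) = 3.880 × 10^-2 M
PbF2(s) ⇌ Pb^2+ + 2 F^-, so Q = [Pb^2+][F^-]^2
Q = (4.516 × 10^-4)(3.880 × 10^-2)^2 = 6.80 x 10^-7
Q > Ksp, so PbF2 will precipitate.

6.80 × 10^-7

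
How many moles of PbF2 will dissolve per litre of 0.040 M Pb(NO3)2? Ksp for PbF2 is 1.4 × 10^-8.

PbF2(s) <=> Pb^2+ + 2 F^-
Ksp = [Pb^2+][F^-]^2
Let s be the molar solubility in this solution. [Pb^2+] = 0.040 + s ≈ 0.040, [F^-] = 2s (since Pb^2+ from Pb(NO3)2 dominates).
Ksp ≈ 0.040 × (2s)^2
s = 3.0 × 10^-4 M
Check: s = 3.0 × 10^-4 ≪ 0.040, so the approximation is valid.

s = 3.0 x 10^-4 M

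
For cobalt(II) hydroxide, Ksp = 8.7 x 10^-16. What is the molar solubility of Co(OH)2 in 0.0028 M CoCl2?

s = 2.8 × 10^-7 M

Co(OH)2(s) <=> Co^2+ + 2 OH^-
Ksp = [Co^2+][OH^-]^2
If s mol/L dissolves here, [Co^2+] = 0.0028 + s ≈ 0.0028, [OH^-] = 2s (common-ion effect: Co^2+ is already 0.0028 M).
Ksp ≈ 0.0028 × (2s)^2
s = 2.8 × 10^-7 M
Check: s = 2.8 × 10^-7 ≪ 0.0028, so the approximation is valid.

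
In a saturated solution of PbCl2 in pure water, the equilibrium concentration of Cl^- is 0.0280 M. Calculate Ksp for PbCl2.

1.10 x 10^-5

PbCl2(s) ⇌ Pb^2+(aq) + 2 Cl^-(aq)
Stoichiometry gives [Pb^2+] = (1/2)[Cl^-] = 1.400 × 10^-2 M.
Ksp = [Pb^2+][Cl^-]^2
Ksp = 1.400 × 10^-2 × (2.80 × 10^-2)^2 = 1.10 × 10^-5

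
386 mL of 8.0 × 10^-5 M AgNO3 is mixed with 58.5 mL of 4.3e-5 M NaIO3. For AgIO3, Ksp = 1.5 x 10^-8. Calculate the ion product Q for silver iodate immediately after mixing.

Q = 3.9 × 10^-10

Total volume = 386 + 58.5 = 444.5 mL.
[Ag^+] = 8.0 × 10^-5 × (386/444.5) = 6.95 × 10^-5 M
[IO3^-] = 4.3 × 10^-5 × (58.5/444.5) = 5.66 × 10^-6 M
AgIO3(s) ⇌ Ag^+(aq) + IO3^-(aq), so Q = [Ag^+][IO3^-]
Q = (6.95 × 10^-5)(5.66 × 10^-6) = 3.9 × 10^-10
Q < Ksp, so no precipitate of AgIO3 forms.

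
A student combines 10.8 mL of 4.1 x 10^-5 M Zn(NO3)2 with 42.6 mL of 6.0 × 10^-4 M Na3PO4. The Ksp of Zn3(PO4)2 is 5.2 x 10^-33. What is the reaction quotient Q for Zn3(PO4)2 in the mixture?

Q = 1.3 × 10^-22

Total volume = 10.8 + 42.6 = 53.4 mL.
[Zn^2+] = 4.1 x 10^-5 × (10.8/53.4) = 8.29 × 10^-6 M
[PO4^3-] = 6.0 x 10^-4 × (42.6/53.4) = 4.79 × 10^-4 M
Zn3(PO4)2(s) ⇌ 3 Zn^2+(aq) + 2 PO4^3-(aq), so Q = [Zn^2+]^3[PO4^3-]^2
Q = (8.29 × 10^-6)^3(4.79 × 10^-4)^2 = 1.3 × 10^-22
Q > Ksp, so Zn3(PO4)2 will precipitate.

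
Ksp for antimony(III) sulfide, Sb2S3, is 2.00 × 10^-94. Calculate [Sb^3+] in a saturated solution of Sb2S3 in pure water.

[Sb^3+] = 1.43 × 10^-19 M

Sb2S3(s) ⇌ 2 Sb^3+ + 3 S^2-
Ksp = [Sb^3+]^2[S^2-]^3
For each mole of Sb2S3 that dissolves: [Sb^3+] = 2s, [S^2-] = 3s.
Ksp = (2s)^2(3s)^3 = 108s^5
Solving, s = (2.00 × 10^-94/108)^(1/5) = 7.137 × 10^-20 M
[Sb^3+] = 2s = 1.43 × 10^-19 M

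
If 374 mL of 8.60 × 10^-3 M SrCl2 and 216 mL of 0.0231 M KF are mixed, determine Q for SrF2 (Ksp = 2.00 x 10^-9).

Total volume = 374 + 216 = 590 mL.
[Sr^2+] = 8.60 × 10^-3 × (374/590) = 5.452 x 10^-3 M
[F^-] = 2.31 x 10^-2 × (216/590) = 8.457 × 10^-3 M
SrF2(s) <=> Sr^2+(aq) + 2 F^-(aq), so Q = [Sr^2+][F^-]^2
Q = (5.452 x 10^-3)(8.457 x 10^-3)^2 = 3.90 × 10^-7
Q > Ksp, so SrF2 will precipitate.

Q ≈ 3.90 × 10^-7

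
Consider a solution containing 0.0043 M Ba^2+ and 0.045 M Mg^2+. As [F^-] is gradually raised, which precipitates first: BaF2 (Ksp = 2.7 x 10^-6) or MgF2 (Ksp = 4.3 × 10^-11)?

MgF2

Each salt begins to precipitate when Q = Ksp, i.e. when [F^-] reaches its threshold.
For BaF2: 2.7 x 10^-6 = 0.0043 × [F^-]^2  ⇒  [F^-] = 2.5 x 10^-2 M.
For MgF2: 4.3 × 10^-11 = 0.045 × [F^-]^2  ⇒  [F^-] = 3.1 x 10^-5 M.
The salt with the lower threshold [F^-] precipitates first: MgF2.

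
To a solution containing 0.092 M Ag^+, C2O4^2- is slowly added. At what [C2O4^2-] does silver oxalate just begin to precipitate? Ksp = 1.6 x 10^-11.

1.9 × 10^-9 M

Ag2C2O4(s) <=> 2 Ag^+ + C2O4^2-
Ksp = [Ag^+]^2[C2O4^2-]
Precipitation begins when Q = Ksp. With [Ag^+] = 0.092 M:
1.6 x 10^-11 = (0.092)^2 × [C2O4^2-]
[C2O4^2-] = (1.6 x 10^-11 / 8.46 x 10^-3) = 1.9 × 10^-9 M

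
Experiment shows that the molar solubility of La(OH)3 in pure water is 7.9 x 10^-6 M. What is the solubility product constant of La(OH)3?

La(OH)3(s) <=> La^3+(aq) + 3 OH^-(aq)
For each mole of La(OH)3 that dissolves: [La^3+] = s, [OH^-] = 3s.
Ksp = [La^3+][OH^-]^3
Ksp = s(3s)^3 = 27s^4
Ksp = 27 × (7.9 × 10^-6)^4 = 1.1 × 10^-19

1.1 × 10^-19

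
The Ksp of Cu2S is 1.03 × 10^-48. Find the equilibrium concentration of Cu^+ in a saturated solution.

Cu2S(s) ⇌ 2 Cu^+ + S^2-
Ksp = [Cu^+]^2[S^2-]
With molar solubility s: [Cu^+] = 2s, [S^2-] = s.
Ksp = (2s)^2s = 4s^3
s = (1.03 × 10^-48 / 4)^(1/3) = 6.362 x 10^-17 M
[Cu^+] = 2s = 1.27 x 10^-16 M

[Cu^+] ≈ 1.27 × 10^-16 M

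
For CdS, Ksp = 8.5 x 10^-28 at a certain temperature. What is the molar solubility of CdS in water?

2.9 × 10^-14 M

CdS(s) ⇌ Cd^2+(aq) + S^2-(aq)
Ksp = [Cd^2+][S^2-]
With molar solubility s: [Cd^2+] = s, [S^2-] = s.
Ksp = s^2
s = (8.5 x 10^-28)^(1/2) = 2.9 × 10^-14 M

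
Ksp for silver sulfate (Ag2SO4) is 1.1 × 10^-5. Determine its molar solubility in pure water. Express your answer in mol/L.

Ag2SO4(s) ⇌ 2 Ag^+(aq) + SO4^2-(aq)
Ksp = [Ag^+]^2[SO4^2-]
Let s = molar solubility. Then [Ag^+] = 2s and [SO4^2-] = s.
Substituting: Ksp = (2s)^2s = 4s^3
Solving, s = (1.1 × 10^-5/4)^(1/3) = 1.4 × 10^-2 M

s ≈ 0.014 M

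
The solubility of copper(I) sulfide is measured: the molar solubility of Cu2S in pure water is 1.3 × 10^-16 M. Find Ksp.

Ksp ≈ 8.8 × 10^-48

Cu2S(s) ⇌ 2 Cu^+(aq) + S^2-(aq)
If s mol/L of Cu2S dissolves, [Cu^+] = 2s and [S^2-] = s.
Ksp = [Cu^+]^2[S^2-]
Substituting: Ksp = (2s)^2s = 4s^3
Ksp = 4 × (1.3 x 10^-16)^3 = 8.8 x 10^-48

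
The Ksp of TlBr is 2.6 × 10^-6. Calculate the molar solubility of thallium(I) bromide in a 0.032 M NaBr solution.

s ≈ 8.1 x 10^-5 M

TlBr(s) ⇌ Tl^+ + Br^-
Ksp = [Tl^+][Br^-]
If s mol/L dissolves here, [Tl^+] = s, [Br^-] = 0.032 + s ≈ 0.032 (common-ion effect: Br^- is already 0.032 M).
Ksp ≈ s × 0.032
s = 8.1 x 10^-5 M
Check: s = 8.1 × 10^-5 ≪ 0.032, so the approximation is valid.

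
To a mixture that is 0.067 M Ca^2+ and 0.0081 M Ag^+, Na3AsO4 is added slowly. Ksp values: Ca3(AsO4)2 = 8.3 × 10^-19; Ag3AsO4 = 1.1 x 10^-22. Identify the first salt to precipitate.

Precipitation of each salt starts when its ion product equals its Ksp.
For Ca3(AsO4)2: 8.3 × 10^-19 = (0.067)^3 × [AsO4^3-]^2  ⇒  [AsO4^3-] = 5.3 × 10^-8 M.
For Ag3AsO4: 1.1 x 10^-22 = (0.0081)^3 × [AsO4^3-]  ⇒  [AsO4^3-] = 2.1 × 10^-16 M.
The salt with the lower threshold [AsO4^3-] precipitates first: Ag3AsO4.

Ag3AsO4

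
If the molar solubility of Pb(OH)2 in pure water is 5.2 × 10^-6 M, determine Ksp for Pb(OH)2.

Pb(OH)2(s) ⇌ Pb^2+ + 2 OH^-
For each mole of Pb(OH)2 that dissolves: [Pb^2+] = s, [OH^-] = 2s.
Ksp = [Pb^2+][OH^-]^2
Ksp = s(2s)^2 = 4s^3
Ksp = 4 × (5.2 × 10^-6)^3 = 5.6 × 10^-16

5.6e-16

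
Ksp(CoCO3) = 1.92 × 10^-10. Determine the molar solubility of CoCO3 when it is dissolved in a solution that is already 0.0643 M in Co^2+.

CoCO3(s) <=> Co^2+ + CO3^2-
Ksp = [Co^2+][CO3^2-]
Let s = moles of CoCO3 that dissolve per litre. [Co^2+] = 0.0643 + s ≈ 0.0643, [CO3^2-] = s (Ksp is small, so little additional dissolves).
Ksp ≈ 0.0643 × s
s = 2.99 × 10^-9 M
Check: s = 3.0 × 10^-9 ≪ 0.0643, so the approximation is valid.

s = 2.99 x 10^-9 M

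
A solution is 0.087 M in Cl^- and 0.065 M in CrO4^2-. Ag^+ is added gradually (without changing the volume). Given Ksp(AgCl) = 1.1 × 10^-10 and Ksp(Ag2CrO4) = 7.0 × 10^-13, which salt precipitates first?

AgCl

Each salt begins to precipitate when Q = Ksp, i.e. when [Ag^+] reaches its threshold.
For AgCl: 1.1 × 10^-10 = 0.087 × [Ag^+]  ⇒  [Ag^+] = 1.3 × 10^-9 M.
For Ag2CrO4: 7.0 × 10^-13 = 0.065 × [Ag^+]^2  ⇒  [Ag^+] = 3.3 × 10^-6 M.
The salt with the lower threshold [Ag^+] precipitates first: AgCl.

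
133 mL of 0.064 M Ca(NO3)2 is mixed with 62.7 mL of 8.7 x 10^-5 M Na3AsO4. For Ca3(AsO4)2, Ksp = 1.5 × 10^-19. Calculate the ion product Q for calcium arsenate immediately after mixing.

Total volume = 133 + 62.7 = 195.7 mL.
[Ca^2+] = 6.4 x 10^-2 × (133/195.7) = 4.35 × 10^-2 M
[AsO4^3-] = 8.7 x 10^-5 × (62.7/195.7) = 2.79 × 10^-5 M
Ca3(AsO4)2(s) <=> 3 Ca^2+(aq) + 2 AsO4^3-(aq), so Q = [Ca^2+]^3[AsO4^3-]^2
Q = (4.35 × 10^-2)^3(2.79 × 10^-5)^2 = 6.4 × 10^-14
Q > Ksp, so Ca3(AsO4)2 will precipitate.

Q = 6.4 × 10^-14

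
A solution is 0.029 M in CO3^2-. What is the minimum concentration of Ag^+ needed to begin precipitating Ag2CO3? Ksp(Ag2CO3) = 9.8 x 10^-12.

Ag2CO3(s) <=> 2 Ag^+(aq) + CO3^2-(aq)
Ksp = [Ag^+]^2[CO3^2-]
Precipitation begins when Q = Ksp. With [CO3^2-] = 0.029 M:
9.8 x 10^-12 = (0.029) × [Ag^+]^2
[Ag^+] = (9.8 x 10^-12 / 2.9 x 10^-2)^(1/2) = 1.8 x 10^-5 M

[Ag^+] ≈ 1.8e-5 M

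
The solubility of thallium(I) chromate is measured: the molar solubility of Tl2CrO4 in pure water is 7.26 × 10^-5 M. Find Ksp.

Tl2CrO4(s) <=> 2 Tl^+(aq) + CrO4^2-(aq)
Let s = molar solubility. Then [Tl^+] = 2s and [CrO4^2-] = s.
Ksp = [Tl^+]^2[CrO4^2-]
Substituting: Ksp = (2s)^2s = 4s^3
Ksp = 4 × (7.26 × 10^-5)^3 = 1.53 × 10^-12

1.53 × 10^-12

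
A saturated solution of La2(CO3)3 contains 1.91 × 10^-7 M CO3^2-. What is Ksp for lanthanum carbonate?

La2(CO3)3(s) <=> 2 La^3+(aq) + 3 CO3^2-(aq)
Stoichiometry gives [La^3+] = (2/3)[CO3^2-] = 1.273 × 10^-7 M.
Ksp = [La^3+]^2[CO3^2-]^3
Ksp = (1.273 × 10^-7)^2 × (1.91 × 10^-7)^3 = 1.13 × 10^-34

Ksp ≈ 1.13 × 10^-34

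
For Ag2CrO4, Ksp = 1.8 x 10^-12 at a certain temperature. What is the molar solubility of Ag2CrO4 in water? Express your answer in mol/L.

s = 7.7e-5 M

Ag2CrO4(s) <=> 2 Ag^+(aq) + CrO4^2-(aq)
Ksp = [Ag^+]^2[CrO4^2-]
Let s = molar solubility. Then [Ag^+] = 2s and [CrO4^2-] = s.
Ksp = (2s)^2s = 4s^3
s^3 = 1.8 x 10^-12 / 4, so s = 7.7 × 10^-5 M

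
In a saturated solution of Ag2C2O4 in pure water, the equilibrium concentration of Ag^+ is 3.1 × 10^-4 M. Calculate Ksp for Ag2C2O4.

Ksp ≈ 1.5 x 10^-11

Ag2C2O4(s) ⇌ 2 Ag^+ + C2O4^2-
Stoichiometry gives [C2O4^2-] = (1/2)[Ag^+] = 1.55 × 10^-4 M.
Ksp = [Ag^+]^2[C2O4^2-]
Ksp = (3.1 × 10^-4)^2 × 1.55 x 10^-4 = 1.5 × 10^-11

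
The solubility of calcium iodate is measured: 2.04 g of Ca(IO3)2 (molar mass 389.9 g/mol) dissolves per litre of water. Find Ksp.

Molar solubility s = (2.04 g/L) / (389.9 g/mol) = 5.232 × 10^-3 M.
Ca(IO3)2(s) ⇌ Ca^2+ + 2 IO3^-
With molar solubility s: [Ca^2+] = s, [IO3^-] = 2s.
Ksp = [Ca^2+][IO3^-]^2
Substituting: Ksp = s(2s)^2 = 4s^3
Ksp = 4 × (5.232 x 10^-3)^3 = 5.73 × 10^-7

5.73 × 10^-7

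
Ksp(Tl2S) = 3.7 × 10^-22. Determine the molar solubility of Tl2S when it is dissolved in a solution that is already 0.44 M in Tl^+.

Tl2S(s) ⇌ 2 Tl^+ + S^2-
Ksp = [Tl^+]^2[S^2-]
Let s be the molar solubility in this solution. [Tl^+] = 0.44 + 2s ≈ 0.44, [S^2-] = s (common-ion effect: Tl^+ is already 0.44 M).
Ksp ≈ (0.44)^2 × s
s = 1.9 × 10^-21 M
Check: 2s = 3.8 × 10^-21 ≪ 0.44, so the approximation is valid.

s = 1.9 x 10^-21 M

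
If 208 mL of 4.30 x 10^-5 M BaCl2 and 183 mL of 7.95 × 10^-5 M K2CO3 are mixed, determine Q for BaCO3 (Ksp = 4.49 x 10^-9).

Total volume = 208 + 183 = 391 mL.
[Ba^2+] = 4.30 × 10^-5 × (208/391) = 2.287 x 10^-5 M
[CO3^2-] = 7.95 × 10^-5 × (183/391) = 3.721 × 10^-5 M
BaCO3(s) ⇌ Ba^2+(aq) + CO3^2-(aq), so Q = [Ba^2+][CO3^2-]
Q = (2.287 × 10^-5)(3.721 × 10^-5) = 8.51 x 10^-10
Q < Ksp, so no precipitate of BaCO3 forms.

Q = 8.51e-10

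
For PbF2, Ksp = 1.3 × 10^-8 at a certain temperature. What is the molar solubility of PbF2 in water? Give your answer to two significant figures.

PbF2(s) <=> Pb^2+ + 2 F^-
Ksp = [Pb^2+][F^-]^2
With molar solubility s: [Pb^2+] = s, [F^-] = 2s.
So Ksp = s × (2s)^2 = 4s^3
Solving, s = (1.3 × 10^-8/4)^(1/3) = 1.5 x 10^-3 M

s ≈ 1.5 x 10^-3 M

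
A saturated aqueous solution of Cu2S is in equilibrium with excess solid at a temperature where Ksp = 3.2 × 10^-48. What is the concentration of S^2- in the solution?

Cu2S(s) <=> 2 Cu^+ + S^2-
Ksp = [Cu^+]^2[S^2-]
With molar solubility s: [Cu^+] = 2s, [S^2-] = s.
Substituting: Ksp = (2s)^2s = 4s^3
s = (3.2 × 10^-48 / 4)^(1/3) = 9.28 × 10^-17 M
[S^2-] = s = 9.3 x 10^-17 M

9.3 × 10^-17 M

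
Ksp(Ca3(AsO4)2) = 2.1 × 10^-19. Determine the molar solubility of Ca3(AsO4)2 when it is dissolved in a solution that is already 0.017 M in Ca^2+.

Ca3(AsO4)2(s) ⇌ 3 Ca^2+(aq) + 2 AsO4^3-(aq)
Ksp = [Ca^2+]^3[AsO4^3-]^2
Let s = moles of Ca3(AsO4)2 that dissolve per litre. [Ca^2+] = 0.017 + 3s ≈ 0.017, [AsO4^3-] = 2s (common-ion effect: Ca^2+ is already 0.017 M).
Ksp ≈ (0.017)^3 × (2s)^2
s = 1.0 x 10^-7 M
Check: 3s = 3.1 × 10^-7 ≪ 0.017, so the approximation is valid.

1.0e-7 M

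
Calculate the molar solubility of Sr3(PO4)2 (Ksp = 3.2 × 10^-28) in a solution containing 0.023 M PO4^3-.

Sr3(PO4)2(s) ⇌ 3 Sr^2+ + 2 PO4^3-
Ksp = [Sr^2+]^3[PO4^3-]^2
Let s be the molar solubility in this solution. [Sr^2+] = 3s, [PO4^3-] = 0.023 + 2s ≈ 0.023 (common-ion effect: PO4^3- is already 0.023 M).
Ksp ≈ (3s)^3 × (0.023)^2
s = 2.8 × 10^-9 M
Check: 2s = 5.6 × 10^-9 ≪ 0.023, so the approximation is valid.

s = 2.8 × 10^-9 M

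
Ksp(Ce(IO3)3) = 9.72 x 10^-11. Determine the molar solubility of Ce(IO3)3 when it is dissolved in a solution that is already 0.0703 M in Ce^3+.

3.71 × 10^-4 M

Ce(IO3)3(s) <=> Ce^3+ + 3 IO3^-
Ksp = [Ce^3+][IO3^-]^3
Let s be the molar solubility in this solution. [Ce^3+] = 0.0703 + s ≈ 0.0703, [IO3^-] = 3s (since the Ce^3+ already present dominates).
Ksp ≈ 0.0703 × (3s)^3
s = 3.71 × 10^-4 M
Check: s = 3.7 × 10^-4 ≪ 0.0703, so the approximation is valid.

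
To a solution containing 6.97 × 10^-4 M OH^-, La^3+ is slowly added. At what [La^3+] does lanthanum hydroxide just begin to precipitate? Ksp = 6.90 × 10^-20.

La(OH)3(s) ⇌ La^3+ + 3 OH^-
Ksp = [La^3+][OH^-]^3
Precipitation begins when Q = Ksp. With [OH^-] = 6.97 × 10^-4 M:
6.90 × 10^-20 = (6.97 × 10^-4)^3 × [La^3+]
[La^3+] = (6.90 × 10^-20 / 3.386 × 10^-10) = 2.04 x 10^-10 M

2.04 × 10^-10 M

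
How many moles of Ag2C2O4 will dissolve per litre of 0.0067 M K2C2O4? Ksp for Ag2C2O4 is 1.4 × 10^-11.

s ≈ 2.3 × 10^-5 M

Ag2C2O4(s) ⇌ 2 Ag^+ + C2O4^2-
Ksp = [Ag^+]^2[C2O4^2-]
Let s = moles of Ag2C2O4 that dissolve per litre. [Ag^+] = 2s, [C2O4^2-] = 0.0067 + s ≈ 0.0067 (common-ion effect: C2O4^2- is already 0.0067 M).
Ksp ≈ (2s)^2 × 0.0067
s = 2.3 × 10^-5 M
Check: s = 2.3 x 10^-5 ≪ 0.0067, so the approximation is valid.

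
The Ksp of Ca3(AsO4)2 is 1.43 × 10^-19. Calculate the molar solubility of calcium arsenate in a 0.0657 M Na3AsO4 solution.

s ≈ 1.07 × 10^-6 M

Ca3(AsO4)2(s) <=> 3 Ca^2+ + 2 AsO4^3-
Ksp = [Ca^2+]^3[AsO4^3-]^2
If s mol/L dissolves here, [Ca^2+] = 3s, [AsO4^3-] = 0.0657 + 2s ≈ 0.0657 (Ksp is small, so little additional dissolves).
Ksp ≈ (3s)^3 × (0.0657)^2
s = 1.07 × 10^-6 M
Check: 2s = 2.1 × 10^-6 ≪ 0.0657, so the approximation is valid.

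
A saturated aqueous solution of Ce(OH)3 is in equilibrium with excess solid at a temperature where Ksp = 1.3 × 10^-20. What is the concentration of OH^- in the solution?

Ce(OH)3(s) ⇌ Ce^3+ + 3 OH^-
Ksp = [Ce^3+][OH^-]^3
With molar solubility s: [Ce^3+] = s, [OH^-] = 3s.
Ksp = s(3s)^3 = 27s^4
Solving, s = (1.3 × 10^-20/27)^(1/4) = 4.68 x 10^-6 M
[OH^-] = 3s = 1.4 × 10^-5 M

1.4 × 10^-5 M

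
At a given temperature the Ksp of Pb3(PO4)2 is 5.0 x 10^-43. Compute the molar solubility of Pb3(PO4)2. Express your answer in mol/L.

s ≈ 1.4e-9 M

Pb3(PO4)2(s) <=> 3 Pb^2+ + 2 PO4^3-
Ksp = [Pb^2+]^3[PO4^3-]^2
If s mol/L of Pb3(PO4)2 dissolves, [Pb^2+] = 3s and [PO4^3-] = 2s.
Substituting: Ksp = (3s)^3(2s)^2 = 108s^5
Solving, s = (5.0 x 10^-43/108)^(1/5) = 1.4 x 10^-9 M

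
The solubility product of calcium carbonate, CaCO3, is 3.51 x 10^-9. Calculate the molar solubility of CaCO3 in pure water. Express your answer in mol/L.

s ≈ 5.92e-5 M

CaCO3(s) <=> Ca^2+ + CO3^2-
Ksp = [Ca^2+][CO3^2-]
Let s = molar solubility. Then [Ca^2+] = s and [CO3^2-] = s.
Ksp = (s)(s) = s^2
s = (3.51 x 10^-9)^(1/2) = 5.92 × 10^-5 M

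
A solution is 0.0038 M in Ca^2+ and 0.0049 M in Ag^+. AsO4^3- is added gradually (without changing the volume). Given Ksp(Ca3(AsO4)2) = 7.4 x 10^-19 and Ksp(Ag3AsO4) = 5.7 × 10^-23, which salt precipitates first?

Ag3AsO4

Precipitation of each salt starts when its ion product equals its Ksp.
For Ca3(AsO4)2: 7.4 x 10^-19 = (0.0038)^3 × [AsO4^3-]^2  ⇒  [AsO4^3-] = 3.7 x 10^-6 M.
For Ag3AsO4: 5.7 × 10^-23 = (0.0049)^3 × [AsO4^3-]  ⇒  [AsO4^3-] = 4.8 × 10^-16 M.
The salt with the lower threshold [AsO4^3-] precipitates first: Ag3AsO4.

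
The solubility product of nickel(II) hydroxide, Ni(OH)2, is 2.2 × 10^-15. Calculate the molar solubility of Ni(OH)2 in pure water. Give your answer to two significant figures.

Ni(OH)2(s) <=> Ni^2+ + 2 OH^-
Ksp = [Ni^2+][OH^-]^2
Let s = molar solubility. Then [Ni^2+] = s and [OH^-] = 2s.
Substituting: Ksp = s(2s)^2 = 4s^3
s = (2.2 × 10^-15 / 4)^(1/3) = 8.2 × 10^-6 M

s = 8.2 x 10^-6 M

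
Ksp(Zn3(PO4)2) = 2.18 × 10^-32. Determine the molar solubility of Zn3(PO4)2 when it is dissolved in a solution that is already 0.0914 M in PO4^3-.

Zn3(PO4)2(s) ⇌ 3 Zn^2+(aq) + 2 PO4^3-(aq)
Ksp = [Zn^2+]^3[PO4^3-]^2
Let s be the molar solubility in this solution. [Zn^2+] = 3s, [PO4^3-] = 0.0914 + 2s ≈ 0.0914 (common-ion effect: PO4^3- is already 0.0914 M).
Ksp ≈ (3s)^3 × (0.0914)^2
s = 4.59 x 10^-11 M
Check: 2s = 9.2 × 10^-11 ≪ 0.0914, so the approximation is valid.

s ≈ 4.59 x 10^-11 M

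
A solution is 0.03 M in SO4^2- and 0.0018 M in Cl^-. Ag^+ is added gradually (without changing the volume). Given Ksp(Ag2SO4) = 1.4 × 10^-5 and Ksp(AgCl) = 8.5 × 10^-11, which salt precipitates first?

Each salt begins to precipitate when Q = Ksp, i.e. when [Ag^+] reaches its threshold.
For Ag2SO4: 1.4 × 10^-5 = 0.03 × [Ag^+]^2  ⇒  [Ag^+] = 2.2 × 10^-2 M.
For AgCl: 8.5 × 10^-11 = 0.0018 × [Ag^+]  ⇒  [Ag^+] = 4.7 x 10^-8 M.
The salt with the lower threshold [Ag^+] precipitates first: AgCl.

AgCl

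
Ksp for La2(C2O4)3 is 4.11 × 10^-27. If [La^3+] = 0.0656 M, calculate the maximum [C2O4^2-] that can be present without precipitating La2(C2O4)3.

La2(C2O4)3(s) ⇌ 2 La^3+ + 3 C2O4^2-
Ksp = [La^3+]^2[C2O4^2-]^3
Precipitation begins when Q = Ksp. With [La^3+] = 0.0656 M:
4.11 × 10^-27 = (0.0656)^2 × [C2O4^2-]^3
[C2O4^2-] = (4.11 × 10^-27 / 4.303 x 10^-3)^(1/3) = 9.85 x 10^-9 M

[C2O4^2-] ≈ 9.85e-9 M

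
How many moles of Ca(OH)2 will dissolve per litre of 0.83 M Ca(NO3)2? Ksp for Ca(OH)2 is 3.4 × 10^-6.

Ca(OH)2(s) <=> Ca^2+(aq) + 2 OH^-(aq)
Ksp = [Ca^2+][OH^-]^2
Let s be the molar solubility in this solution. [Ca^2+] = 0.83 + s ≈ 0.83, [OH^-] = 2s (common-ion effect: Ca^2+ is already 0.83 M).
Ksp ≈ 0.83 × (2s)^2
s = 1.0 × 10^-3 M
Check: s = 1.0 x 10^-3 ≪ 0.83, so the approximation is valid.

1.0 x 10^-3 M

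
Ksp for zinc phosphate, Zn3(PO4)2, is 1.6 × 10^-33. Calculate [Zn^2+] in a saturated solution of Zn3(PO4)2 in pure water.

[Zn^2+] ≈ 3.2e-7 M

Zn3(PO4)2(s) ⇌ 3 Zn^2+(aq) + 2 PO4^3-(aq)
Ksp = [Zn^2+]^3[PO4^3-]^2
If s mol/L of Zn3(PO4)2 dissolves, [Zn^2+] = 3s and [PO4^3-] = 2s.
Ksp = (3s)^3(2s)^2 = 108s^5
s^5 = 1.6 × 10^-33 / 108, so s = 1.08 × 10^-7 M
[Zn^2+] = 3s = 3.2 × 10^-7 M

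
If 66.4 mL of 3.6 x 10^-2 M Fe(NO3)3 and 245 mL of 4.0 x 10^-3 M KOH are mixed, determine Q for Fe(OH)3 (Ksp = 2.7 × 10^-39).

Q = 2.4 x 10^-10

Total volume = 66.4 + 245 = 311.4 mL.
[Fe^3+] = 3.6 x 10^-2 × (66.4/311.4) = 7.68 × 10^-3 M
[OH^-] = 4.0 × 10^-3 × (245/311.4) = 3.15 × 10^-3 M
Fe(OH)3(s) ⇌ Fe^3+(aq) + 3 OH^-(aq), so Q = [Fe^3+][OH^-]^3
Q = (7.68 x 10^-3)(3.15 × 10^-3)^3 = 2.4 × 10^-10
Q > Ksp, so Fe(OH)3 will precipitate.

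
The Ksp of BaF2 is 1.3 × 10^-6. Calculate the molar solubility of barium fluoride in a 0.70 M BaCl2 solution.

s = 6.8 × 10^-4 M

BaF2(s) ⇌ Ba^2+(aq) + 2 F^-(aq)
Ksp = [Ba^2+][F^-]^2
If s mol/L dissolves here, [Ba^2+] = 0.70 + s ≈ 0.70, [F^-] = 2s (common-ion effect: Ba^2+ is already 0.70 M).
Ksp ≈ 0.70 × (2s)^2
s = 6.8 × 10^-4 M
Check: s = 6.8 x 10^-4 ≪ 0.70, so the approximation is valid.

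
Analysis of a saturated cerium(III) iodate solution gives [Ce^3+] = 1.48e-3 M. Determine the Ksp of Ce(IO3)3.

Ce(IO3)3(s) ⇌ Ce^3+ + 3 IO3^-
Stoichiometry gives [IO3^-] = (3/1)[Ce^3+] = 4.440 × 10^-3 M.
Ksp = [Ce^3+][IO3^-]^3
Ksp = 1.48 × 10^-3 × (4.440 × 10^-3)^3 = 1.30 x 10^-10

Ksp = 1.30e-10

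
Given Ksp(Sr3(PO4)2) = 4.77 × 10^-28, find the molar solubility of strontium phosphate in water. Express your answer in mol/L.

s = 1.35 × 10^-6 M

Sr3(PO4)2(s) <=> 3 Sr^2+(aq) + 2 PO4^3-(aq)
Ksp = [Sr^2+]^3[PO4^3-]^2
If s mol/L of Sr3(PO4)2 dissolves, [Sr^2+] = 3s and [PO4^3-] = 2s.
So Ksp = (3s)^3 × (2s)^2 = 108s^5
s = (4.77 × 10^-28 / 108)^(1/5) = 1.35 x 10^-6 M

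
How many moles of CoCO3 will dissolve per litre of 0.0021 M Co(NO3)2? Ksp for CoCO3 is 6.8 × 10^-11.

3.2 × 10^-8 M

CoCO3(s) <=> Co^2+ + CO3^2-
Ksp = [Co^2+][CO3^2-]
If s mol/L dissolves here, [Co^2+] = 0.0021 + s ≈ 0.0021, [CO3^2-] = s (since Co^2+ from Co(NO3)2 dominates).
Ksp ≈ 0.0021 × s
s = 3.2 × 10^-8 M
Check: s = 3.2 × 10^-8 ≪ 0.0021, so the approximation is valid.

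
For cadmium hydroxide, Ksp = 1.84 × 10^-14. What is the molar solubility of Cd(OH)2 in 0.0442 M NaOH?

Cd(OH)2(s) ⇌ Cd^2+ + 2 OH^-
Ksp = [Cd^2+][OH^-]^2
If s mol/L dissolves here, [Cd^2+] = s, [OH^-] = 0.0442 + 2s ≈ 0.0442 (common-ion effect: OH^- is already 0.0442 M).
Ksp ≈ s × (0.0442)^2
s = 9.42 × 10^-12 M
Check: 2s = 1.9 × 10^-11 ≪ 0.0442, so the approximation is valid.

s ≈ 9.42 x 10^-12 M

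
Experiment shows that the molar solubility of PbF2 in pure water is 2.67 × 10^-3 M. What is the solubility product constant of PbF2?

7.61 × 10^-8

PbF2(s) <=> Pb^2+(aq) + 2 F^-(aq)
If s mol/L of PbF2 dissolves, [Pb^2+] = s and [F^-] = 2s.
Ksp = [Pb^2+][F^-]^2
So Ksp = s × (2s)^2 = 4s^3
With s = 2.67 × 10^-3: Ksp = 7.61 × 10^-8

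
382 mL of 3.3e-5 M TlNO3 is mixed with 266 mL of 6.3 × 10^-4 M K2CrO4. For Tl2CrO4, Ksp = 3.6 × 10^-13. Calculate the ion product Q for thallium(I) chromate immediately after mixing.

Total volume = 382 + 266 = 648 mL.
[Tl^+] = 3.3 x 10^-5 × (382/648) = 1.95 × 10^-5 M
[CrO4^2-] = 6.3 x 10^-4 × (266/648) = 2.59 × 10^-4 M
Tl2CrO4(s) ⇌ 2 Tl^+(aq) + CrO4^2-(aq), so Q = [Tl^+]^2[CrO4^2-]
Q = (1.95 × 10^-5)^2(2.59 × 10^-4) = 9.8 × 10^-14
Q < Ksp, so no precipitate of Tl2CrO4 forms.

Q = 9.8 × 10^-14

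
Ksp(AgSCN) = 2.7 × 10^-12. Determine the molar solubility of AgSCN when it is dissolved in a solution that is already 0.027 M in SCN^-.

s = 1.0 x 10^-10 M

AgSCN(s) ⇌ Ag^+ + SCN^-
Ksp = [Ag^+][SCN^-]
Let s = moles of AgSCN that dissolve per litre. [Ag^+] = s, [SCN^-] = 0.027 + s ≈ 0.027 (Ksp is small, so little additional dissolves).
Ksp ≈ s × 0.027
s = 1.0 x 10^-10 M
Check: s = 1.0 × 10^-10 ≪ 0.027, so the approximation is valid.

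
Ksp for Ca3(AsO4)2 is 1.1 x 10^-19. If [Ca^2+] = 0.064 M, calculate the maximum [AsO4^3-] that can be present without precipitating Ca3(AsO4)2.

2.0 × 10^-8 M

Ca3(AsO4)2(s) <=> 3 Ca^2+ + 2 AsO4^3-
Ksp = [Ca^2+]^3[AsO4^3-]^2
Precipitation begins when Q = Ksp. With [Ca^2+] = 0.064 M:
1.1 x 10^-19 = (0.064)^3 × [AsO4^3-]^2
[AsO4^3-] = (1.1 x 10^-19 / 2.62 x 10^-4)^(1/2) = 2.0 × 10^-8 M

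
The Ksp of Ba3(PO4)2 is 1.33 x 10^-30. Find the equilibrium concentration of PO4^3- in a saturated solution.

[PO4^3-] = 8.30e-7 M

Ba3(PO4)2(s) ⇌ 3 Ba^2+ + 2 PO4^3-
Ksp = [Ba^2+]^3[PO4^3-]^2
With molar solubility s: [Ba^2+] = 3s, [PO4^3-] = 2s.
So Ksp = (3s)^3 × (2s)^2 = 108s^5
s = (1.33 x 10^-30 / 108)^(1/5) = 4.150 × 10^-7 M
[PO4^3-] = 2s = 8.30 × 10^-7 M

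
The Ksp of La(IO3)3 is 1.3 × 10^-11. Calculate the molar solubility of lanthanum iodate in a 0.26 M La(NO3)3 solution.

La(IO3)3(s) ⇌ La^3+ + 3 IO3^-
Ksp = [La^3+][IO3^-]^3
If s mol/L dissolves here, [La^3+] = 0.26 + s ≈ 0.26, [IO3^-] = 3s (since La^3+ from La(NO3)3 dominates).
Ksp ≈ 0.26 × (3s)^3
s = 1.2 × 10^-4 M
Check: s = 1.2 × 10^-4 ≪ 0.26, so the approximation is valid.

s ≈ 1.2e-4 M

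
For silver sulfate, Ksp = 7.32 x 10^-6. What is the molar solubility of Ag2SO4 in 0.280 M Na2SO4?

Ag2SO4(s) ⇌ 2 Ag^+(aq) + SO4^2-(aq)
Ksp = [Ag^+]^2[SO4^2-]
Let s = moles of Ag2SO4 that dissolve per litre. [Ag^+] = 2s, [SO4^2-] = 0.280 + s ≈ 0.280 (since SO4^2- from Na2SO4 dominates).
Ksp ≈ (2s)^2 × 0.280
s = 2.56 × 10^-3 M
Check: s = 2.6 × 10^-3 ≪ 0.280, so the approximation is valid.

2.56e-3 M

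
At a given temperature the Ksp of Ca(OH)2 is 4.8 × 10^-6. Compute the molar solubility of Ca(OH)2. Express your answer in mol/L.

Ca(OH)2(s) ⇌ Ca^2+(aq) + 2 OH^-(aq)
Ksp = [Ca^2+][OH^-]^2
If s mol/L of Ca(OH)2 dissolves, [Ca^2+] = s and [OH^-] = 2s.
So Ksp = s × (2s)^2 = 4s^3
s^3 = 4.8 × 10^-6 / 4, so s = 1.1 × 10^-2 M

1.1 x 10^-2 M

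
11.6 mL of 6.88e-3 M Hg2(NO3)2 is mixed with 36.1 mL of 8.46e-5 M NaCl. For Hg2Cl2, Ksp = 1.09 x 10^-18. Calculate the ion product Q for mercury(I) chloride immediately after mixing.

Total volume = 11.6 + 36.1 = 47.7 mL.
[Hg2^2+] = 6.88 x 10^-3 × (11.6/47.7) = 1.673 × 10^-3 M
[Cl^-] = 8.46 x 10^-5 × (36.1/47.7) = 6.403 × 10^-5 M
Hg2Cl2(s) ⇌ Hg2^2+(aq) + 2 Cl^-(aq), so Q = [Hg2^2+][Cl^-]^2
Q = (1.673 x 10^-3)(6.403 × 10^-5)^2 = 6.86 × 10^-12
Q > Ksp, so Hg2Cl2 will precipitate.

6.86e-12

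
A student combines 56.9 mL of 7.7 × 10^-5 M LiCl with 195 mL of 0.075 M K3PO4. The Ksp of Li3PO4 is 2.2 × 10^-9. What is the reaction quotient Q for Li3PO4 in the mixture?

Q ≈ 3.1 × 10^-16

Total volume = 56.9 + 195 = 251.9 mL.
[Li^+] = 7.7 x 10^-5 × (56.9/251.9) = 1.74 x 10^-5 M
[PO4^3-] = 7.5 x 10^-2 × (195/251.9) = 5.81 x 10^-2 M
Li3PO4(s) <=> 3 Li^+(aq) + PO4^3-(aq), so Q = [Li^+]^3[PO4^3-]
Q = (1.74 × 10^-5)^3(5.81 × 10^-2) = 3.1 x 10^-16
Q < Ksp, so no precipitate of Li3PO4 forms.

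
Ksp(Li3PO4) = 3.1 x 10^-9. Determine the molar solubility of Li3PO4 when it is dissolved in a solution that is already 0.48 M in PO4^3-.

Li3PO4(s) <=> 3 Li^+ + PO4^3-
Ksp = [Li^+]^3[PO4^3-]
Let s be the molar solubility in this solution. [Li^+] = 3s, [PO4^3-] = 0.48 + s ≈ 0.48 (Ksp is small, so little additional dissolves).
Ksp ≈ (3s)^3 × 0.48
s = 6.2 × 10^-4 M
Check: s = 6.2 × 10^-4 ≪ 0.48, so the approximation is valid.

6.2 × 10^-4 M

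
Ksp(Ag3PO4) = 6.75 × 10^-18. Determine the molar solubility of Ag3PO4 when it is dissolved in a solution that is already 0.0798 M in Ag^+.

s ≈ 1.33 × 10^-14 M

Ag3PO4(s) ⇌ 3 Ag^+ + PO4^3-
Ksp = [Ag^+]^3[PO4^3-]
If s mol/L dissolves here, [Ag^+] = 0.0798 + 3s ≈ 0.0798, [PO4^3-] = s (common-ion effect: Ag^+ is already 0.0798 M).
Ksp ≈ (0.0798)^3 × s
s = 1.33 × 10^-14 M
Check: 3s = 4.0 × 10^-14 ≪ 0.0798, so the approximation is valid.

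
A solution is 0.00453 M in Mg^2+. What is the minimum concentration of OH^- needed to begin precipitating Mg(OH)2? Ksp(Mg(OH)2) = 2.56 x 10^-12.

Mg(OH)2(s) <=> Mg^2+ + 2 OH^-
Ksp = [Mg^2+][OH^-]^2
Precipitation begins when Q = Ksp. With [Mg^2+] = 0.00453 M:
2.56 x 10^-12 = (0.00453) × [OH^-]^2
[OH^-] = (2.56 x 10^-12 / 4.53 x 10^-3)^(1/2) = 2.38 × 10^-5 M

[OH^-] ≈ 2.38e-5 M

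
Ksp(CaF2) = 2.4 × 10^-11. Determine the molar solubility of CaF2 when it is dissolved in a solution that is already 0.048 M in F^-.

CaF2(s) ⇌ Ca^2+ + 2 F^-
Ksp = [Ca^2+][F^-]^2
Let s be the molar solubility in this solution. [Ca^2+] = s, [F^-] = 0.048 + 2s ≈ 0.048 (since the F^- already present dominates).
Ksp ≈ s × (0.048)^2
s = 1.0 × 10^-8 M
Check: 2s = 2.1 x 10^-8 ≪ 0.048, so the approximation is valid.

s ≈ 1.0 × 10^-8 M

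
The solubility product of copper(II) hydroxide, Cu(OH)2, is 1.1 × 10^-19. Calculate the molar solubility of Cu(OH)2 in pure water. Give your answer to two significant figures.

Cu(OH)2(s) ⇌ Cu^2+(aq) + 2 OH^-(aq)
Ksp = [Cu^2+][OH^-]^2
If s mol/L of Cu(OH)2 dissolves, [Cu^2+] = s and [OH^-] = 2s.
So Ksp = s × (2s)^2 = 4s^3
s^3 = 1.1 × 10^-19 / 4, so s = 3.0 x 10^-7 M

s ≈ 3.0 × 10^-7 M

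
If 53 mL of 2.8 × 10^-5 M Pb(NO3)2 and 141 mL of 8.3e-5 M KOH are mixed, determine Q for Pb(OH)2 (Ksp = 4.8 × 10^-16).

Q = 2.8e-14

Total volume = 53 + 141 = 194 mL.
[Pb^2+] = 2.8 x 10^-5 × (53/194) = 7.65 × 10^-6 M
[OH^-] = 8.3 x 10^-5 × (141/194) = 6.03 x 10^-5 M
Pb(OH)2(s) ⇌ Pb^2+(aq) + 2 OH^-(aq), so Q = [Pb^2+][OH^-]^2
Q = (7.65 × 10^-6)(6.03 × 10^-5)^2 = 2.8 × 10^-14
Q > Ksp, so Pb(OH)2 will precipitate.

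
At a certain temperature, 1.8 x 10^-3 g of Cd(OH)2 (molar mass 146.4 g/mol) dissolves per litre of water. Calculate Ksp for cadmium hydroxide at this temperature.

Ksp ≈ 7.4 × 10^-15

Molar solubility s = (1.8 × 10^-3 g/L) / (146.4 g/mol) = 1.23 × 10^-5 M.
Cd(OH)2(s) ⇌ Cd^2+ + 2 OH^-
For each mole of Cd(OH)2 that dissolves: [Cd^2+] = s, [OH^-] = 2s.
Ksp = [Cd^2+][OH^-]^2
Ksp = s(2s)^2 = 4s^3
With s = 1.23 × 10^-5: Ksp = 7.4 × 10^-15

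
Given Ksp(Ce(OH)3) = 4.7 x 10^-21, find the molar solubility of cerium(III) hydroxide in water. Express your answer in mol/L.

Ce(OH)3(s) <=> Ce^3+(aq) + 3 OH^-(aq)
Ksp = [Ce^3+][OH^-]^3
Let s = molar solubility. Then [Ce^3+] = s and [OH^-] = 3s.
Substituting: Ksp = s(3s)^3 = 27s^4
s^4 = 4.7 x 10^-21 / 27, so s = 3.6 × 10^-6 M

s = 3.6e-6 M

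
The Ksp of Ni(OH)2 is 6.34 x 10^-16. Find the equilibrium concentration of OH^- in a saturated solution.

1.08 x 10^-5 M

Ni(OH)2(s) ⇌ Ni^2+ + 2 OH^-
Ksp = [Ni^2+][OH^-]^2
If s mol/L of Ni(OH)2 dissolves, [Ni^2+] = s and [OH^-] = 2s.
So Ksp = s × (2s)^2 = 4s^3
s^3 = 6.34 x 10^-16 / 4, so s = 5.412 × 10^-6 M
[OH^-] = 2s = 1.08 × 10^-5 M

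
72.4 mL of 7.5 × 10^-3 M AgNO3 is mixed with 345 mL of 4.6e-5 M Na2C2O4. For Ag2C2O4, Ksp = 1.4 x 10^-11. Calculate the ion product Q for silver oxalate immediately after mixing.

Q ≈ 6.4 × 10^-11

Total volume = 72.4 + 345 = 417.4 mL.
[Ag^+] = 7.5 × 10^-3 × (72.4/417.4) = 1.30 × 10^-3 M
[C2O4^2-] = 4.6 × 10^-5 × (345/417.4) = 3.80 x 10^-5 M
Ag2C2O4(s) <=> 2 Ag^+(aq) + C2O4^2-(aq), so Q = [Ag^+]^2[C2O4^2-]
Q = (1.30 × 10^-3)^2(3.80 x 10^-5) = 6.4 x 10^-11
Q > Ksp, so Ag2C2O4 will precipitate.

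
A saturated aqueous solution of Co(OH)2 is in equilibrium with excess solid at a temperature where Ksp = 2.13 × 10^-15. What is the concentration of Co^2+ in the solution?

[Co^2+] = 8.11 x 10^-6 M

Co(OH)2(s) <=> Co^2+(aq) + 2 OH^-(aq)
Ksp = [Co^2+][OH^-]^2
Let s = molar solubility. Then [Co^2+] = s and [OH^-] = 2s.
Substituting: Ksp = s(2s)^2 = 4s^3
s^3 = 2.13 × 10^-15 / 4, so s = 8.105 x 10^-6 M
[Co^2+] = s = 8.11 × 10^-6 M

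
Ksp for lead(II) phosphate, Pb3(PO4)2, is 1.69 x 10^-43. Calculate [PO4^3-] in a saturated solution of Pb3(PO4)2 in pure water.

Pb3(PO4)2(s) ⇌ 3 Pb^2+ + 2 PO4^3-
Ksp = [Pb^2+]^3[PO4^3-]^2
With molar solubility s: [Pb^2+] = 3s, [PO4^3-] = 2s.
Ksp = (3s)^3(2s)^2 = 108s^5
s^5 = 1.69 x 10^-43 / 108, so s = 1.094 x 10^-9 M
[PO4^3-] = 2s = 2.19 × 10^-9 M

[PO4^3-] = 2.19e-9 M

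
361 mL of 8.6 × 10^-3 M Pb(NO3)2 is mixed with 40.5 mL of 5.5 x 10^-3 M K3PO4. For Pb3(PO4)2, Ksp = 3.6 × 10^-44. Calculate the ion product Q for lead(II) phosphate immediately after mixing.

1.4 × 10^-13

Total volume = 361 + 40.5 = 401.5 mL.
[Pb^2+] = 8.6 x 10^-3 × (361/401.5) = 7.73 x 10^-3 M
[PO4^3-] = 5.5 × 10^-3 × (40.5/401.5) = 5.55 × 10^-4 M
Pb3(PO4)2(s) ⇌ 3 Pb^2+ + 2 PO4^3-, so Q = [Pb^2+]^3[PO4^3-]^2
Q = (7.73 × 10^-3)^3(5.55 x 10^-4)^2 = 1.4 × 10^-13
Q > Ksp, so Pb3(PO4)2 will precipitate.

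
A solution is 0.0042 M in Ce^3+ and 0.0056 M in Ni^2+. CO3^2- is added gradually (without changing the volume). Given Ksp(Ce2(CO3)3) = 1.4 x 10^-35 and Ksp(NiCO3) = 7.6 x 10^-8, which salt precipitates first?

Each salt begins to precipitate when Q = Ksp, i.e. when [CO3^2-] reaches its threshold.
For Ce2(CO3)3: 1.4 x 10^-35 = (0.0042)^2 × [CO3^2-]^3  ⇒  [CO3^2-] = 9.3 x 10^-11 M.
For NiCO3: 7.6 x 10^-8 = 0.0056 × [CO3^2-]  ⇒  [CO3^2-] = 1.4 × 10^-5 M.
The salt with the lower threshold [CO3^2-] precipitates first: Ce2(CO3)3.

Ce2(CO3)3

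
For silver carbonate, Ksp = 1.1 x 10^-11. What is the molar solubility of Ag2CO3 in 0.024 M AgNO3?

1.9 × 10^-8 M

Ag2CO3(s) <=> 2 Ag^+(aq) + CO3^2-(aq)
Ksp = [Ag^+]^2[CO3^2-]
Let s = moles of Ag2CO3 that dissolve per litre. [Ag^+] = 0.024 + 2s ≈ 0.024, [CO3^2-] = s (common-ion effect: Ag^+ is already 0.024 M).
Ksp ≈ (0.024)^2 × s
s = 1.9 × 10^-8 M
Check: 2s = 3.8 × 10^-8 ≪ 0.024, so the approximation is valid.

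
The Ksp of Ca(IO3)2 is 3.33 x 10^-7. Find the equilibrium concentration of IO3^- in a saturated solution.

[IO3^-] = 8.73e-3 M

Ca(IO3)2(s) ⇌ Ca^2+ + 2 IO3^-
Ksp = [Ca^2+][IO3^-]^2
With molar solubility s: [Ca^2+] = s, [IO3^-] = 2s.
Substituting: Ksp = s(2s)^2 = 4s^3
Solving, s = (3.33 x 10^-7/4)^(1/3) = 4.366 × 10^-3 M
[IO3^-] = 2s = 8.73 × 10^-3 M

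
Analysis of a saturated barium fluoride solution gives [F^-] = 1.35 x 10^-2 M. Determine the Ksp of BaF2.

BaF2(s) ⇌ Ba^2+ + 2 F^-
Stoichiometry gives [Ba^2+] = (1/2)[F^-] = 6.750 x 10^-3 M.
Ksp = [Ba^2+][F^-]^2
Ksp = 6.750 × 10^-3 × (1.35 × 10^-2)^2 = 1.23 × 10^-6

Ksp = 1.23 × 10^-6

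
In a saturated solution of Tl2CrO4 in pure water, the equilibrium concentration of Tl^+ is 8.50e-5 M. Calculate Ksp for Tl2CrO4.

3.07e-13

Tl2CrO4(s) ⇌ 2 Tl^+ + CrO4^2-
Stoichiometry gives [CrO4^2-] = (1/2)[Tl^+] = 4.250 × 10^-5 M.
Ksp = [Tl^+]^2[CrO4^2-]
Ksp = (8.50 x 10^-5)^2 × 4.250 × 10^-5 = 3.07 x 10^-13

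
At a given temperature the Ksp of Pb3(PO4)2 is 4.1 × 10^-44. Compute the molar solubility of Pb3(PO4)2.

Pb3(PO4)2(s) <=> 3 Pb^2+(aq) + 2 PO4^3-(aq)
Ksp = [Pb^2+]^3[PO4^3-]^2
Let s = molar solubility. Then [Pb^2+] = 3s and [PO4^3-] = 2s.
Substituting: Ksp = (3s)^3(2s)^2 = 108s^5
Solving, s = (4.1 × 10^-44/108)^(1/5) = 8.2 × 10^-10 M

s = 8.2 x 10^-10 M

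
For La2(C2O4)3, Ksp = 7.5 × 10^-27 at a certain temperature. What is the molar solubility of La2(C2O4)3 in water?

2.3e-6 M

La2(C2O4)3(s) <=> 2 La^3+ + 3 C2O4^2-
Ksp = [La^3+]^2[C2O4^2-]^3
For each mole of La2(C2O4)3 that dissolves: [La^3+] = 2s, [C2O4^2-] = 3s.
So Ksp = (2s)^2 × (3s)^3 = 108s^5
Solving, s = (7.5 × 10^-27/108)^(1/5) = 2.3 × 10^-6 M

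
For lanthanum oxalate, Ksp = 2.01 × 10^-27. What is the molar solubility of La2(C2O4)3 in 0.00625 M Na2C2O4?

s ≈ 4.54e-11 M

La2(C2O4)3(s) ⇌ 2 La^3+(aq) + 3 C2O4^2-(aq)
Ksp = [La^3+]^2[C2O4^2-]^3
If s mol/L dissolves here, [La^3+] = 2s, [C2O4^2-] = 0.00625 + 3s ≈ 0.00625 (since C2O4^2- from Na2C2O4 dominates).
Ksp ≈ (2s)^2 × (0.00625)^3
s = 4.54 × 10^-11 M
Check: 3s = 1.4 × 10^-10 ≪ 0.00625, so the approximation is valid.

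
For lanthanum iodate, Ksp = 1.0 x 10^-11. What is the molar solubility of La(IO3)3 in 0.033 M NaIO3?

2.8e-7 M

La(IO3)3(s) ⇌ La^3+ + 3 IO3^-
Ksp = [La^3+][IO3^-]^3
Let s be the molar solubility in this solution. [La^3+] = s, [IO3^-] = 0.033 + 3s ≈ 0.033 (since IO3^- from NaIO3 dominates).
Ksp ≈ s × (0.033)^3
s = 2.8 × 10^-7 M
Check: 3s = 8.3 × 10^-7 ≪ 0.033, so the approximation is valid.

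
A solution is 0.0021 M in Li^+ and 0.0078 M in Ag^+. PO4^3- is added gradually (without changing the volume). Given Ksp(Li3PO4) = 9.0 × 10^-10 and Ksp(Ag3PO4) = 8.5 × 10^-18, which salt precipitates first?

Ag3PO4

Precipitation of each salt starts when its ion product equals its Ksp.
For Li3PO4: 9.0 × 10^-10 = (0.0021)^3 × [PO4^3-]  ⇒  [PO4^3-] = 9.7 x 10^-2 M.
For Ag3PO4: 8.5 × 10^-18 = (0.0078)^3 × [PO4^3-]  ⇒  [PO4^3-] = 1.8 × 10^-11 M.
The salt with the lower threshold [PO4^3-] precipitates first: Ag3PO4.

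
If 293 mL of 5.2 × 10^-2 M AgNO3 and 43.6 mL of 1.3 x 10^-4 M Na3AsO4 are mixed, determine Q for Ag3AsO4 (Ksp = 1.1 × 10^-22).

Q = 1.6 × 10^-9

Total volume = 293 + 43.6 = 336.6 mL.
[Ag^+] = 5.2 x 10^-2 × (293/336.6) = 4.53 x 10^-2 M
[AsO4^3-] = 1.3 × 10^-4 × (43.6/336.6) = 1.68 × 10^-5 M
Ag3AsO4(s) <=> 3 Ag^+ + AsO4^3-, so Q = [Ag^+]^3[AsO4^3-]
Q = (4.53 x 10^-2)^3(1.68 × 10^-5) = 1.6 x 10^-9
Q > Ksp, so Ag3AsO4 will precipitate.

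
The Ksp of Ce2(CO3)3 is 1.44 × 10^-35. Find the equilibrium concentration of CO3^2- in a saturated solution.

[CO3^2-] ≈ 1.27 x 10^-7 M

Ce2(CO3)3(s) ⇌ 2 Ce^3+ + 3 CO3^2-
Ksp = [Ce^3+]^2[CO3^2-]^3
If s mol/L of Ce2(CO3)3 dissolves, [Ce^3+] = 2s and [CO3^2-] = 3s.
So Ksp = (2s)^2 × (3s)^3 = 108s^5
s^5 = 1.44 × 10^-35 / 108, so s = 4.217 × 10^-8 M
[CO3^2-] = 3s = 1.27 × 10^-7 M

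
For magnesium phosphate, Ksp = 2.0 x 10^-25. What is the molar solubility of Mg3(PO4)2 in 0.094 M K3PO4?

Mg3(PO4)2(s) ⇌ 3 Mg^2+(aq) + 2 PO4^3-(aq)
Ksp = [Mg^2+]^3[PO4^3-]^2
Let s = moles of Mg3(PO4)2 that dissolve per litre. [Mg^2+] = 3s, [PO4^3-] = 0.094 + 2s ≈ 0.094 (since PO4^3- from K3PO4 dominates).
Ksp ≈ (3s)^3 × (0.094)^2
s = 9.4 × 10^-9 M
Check: 2s = 1.9 × 10^-8 ≪ 0.094, so the approximation is valid.

s = 9.4 × 10^-9 M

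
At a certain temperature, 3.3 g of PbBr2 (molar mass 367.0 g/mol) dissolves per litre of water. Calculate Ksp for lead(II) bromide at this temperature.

Molar solubility s = (3.3 g/L) / (367.0 g/mol) = 8.99 × 10^-3 M.
PbBr2(s) ⇌ Pb^2+ + 2 Br^-
With molar solubility s: [Pb^2+] = s, [Br^-] = 2s.
Ksp = [Pb^2+][Br^-]^2
Substituting: Ksp = s(2s)^2 = 4s^3
Ksp = 4 × (8.99 × 10^-3)^3 = 2.9 × 10^-6

Ksp ≈ 2.9e-6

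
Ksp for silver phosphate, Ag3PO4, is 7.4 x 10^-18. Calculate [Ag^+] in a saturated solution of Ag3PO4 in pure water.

6.9 × 10^-5 M

Ag3PO4(s) ⇌ 3 Ag^+(aq) + PO4^3-(aq)
Ksp = [Ag^+]^3[PO4^3-]
With molar solubility s: [Ag^+] = 3s, [PO4^3-] = s.
Ksp = (3s)^3s = 27s^4
Solving, s = (7.4 x 10^-18/27)^(1/4) = 2.29 x 10^-5 M
[Ag^+] = 3s = 6.9 × 10^-5 M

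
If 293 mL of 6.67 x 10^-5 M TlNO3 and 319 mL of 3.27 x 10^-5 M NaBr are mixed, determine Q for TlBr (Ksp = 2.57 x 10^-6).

Q ≈ 5.44 x 10^-10

Total volume = 293 + 319 = 612 mL.
[Tl^+] = 6.67 × 10^-5 × (293/612) = 3.193 × 10^-5 M
[Br^-] = 3.27 x 10^-5 × (319/612) = 1.704 x 10^-5 M
TlBr(s) <=> Tl^+(aq) + Br^-(aq), so Q = [Tl^+][Br^-]
Q = (3.193 × 10^-5)(1.704 × 10^-5) = 5.44 x 10^-10
Q < Ksp, so no precipitate of TlBr forms.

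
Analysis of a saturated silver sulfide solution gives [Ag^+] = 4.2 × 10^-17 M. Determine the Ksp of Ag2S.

Ag2S(s) ⇌ 2 Ag^+ + S^2-
Stoichiometry gives [S^2-] = (1/2)[Ag^+] = 2.10 × 10^-17 M.
Ksp = [Ag^+]^2[S^2-]
Ksp = (4.2 x 10^-17)^2 × 2.10 × 10^-17 = 3.7 × 10^-50

Ksp ≈ 3.7 × 10^-50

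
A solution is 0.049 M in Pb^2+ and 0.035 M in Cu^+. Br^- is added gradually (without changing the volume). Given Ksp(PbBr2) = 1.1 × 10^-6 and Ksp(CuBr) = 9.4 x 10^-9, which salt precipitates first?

Each salt begins to precipitate when Q = Ksp, i.e. when [Br^-] reaches its threshold.
For PbBr2: 1.1 × 10^-6 = 0.049 × [Br^-]^2  ⇒  [Br^-] = 4.7 x 10^-3 M.
For CuBr: 9.4 x 10^-9 = 0.035 × [Br^-]  ⇒  [Br^-] = 2.7 × 10^-7 M.
The salt with the lower threshold [Br^-] precipitates first: CuBr.

CuBr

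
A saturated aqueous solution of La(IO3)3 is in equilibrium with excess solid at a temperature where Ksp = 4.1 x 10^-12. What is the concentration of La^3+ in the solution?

[La^3+] ≈ 6.2 x 10^-4 M

La(IO3)3(s) ⇌ La^3+(aq) + 3 IO3^-(aq)
Ksp = [La^3+][IO3^-]^3
If s mol/L of La(IO3)3 dissolves, [La^3+] = s and [IO3^-] = 3s.
So Ksp = s × (3s)^3 = 27s^4
s^4 = 4.1 x 10^-12 / 27, so s = 6.24 x 10^-4 M
[La^3+] = s = 6.2 × 10^-4 M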